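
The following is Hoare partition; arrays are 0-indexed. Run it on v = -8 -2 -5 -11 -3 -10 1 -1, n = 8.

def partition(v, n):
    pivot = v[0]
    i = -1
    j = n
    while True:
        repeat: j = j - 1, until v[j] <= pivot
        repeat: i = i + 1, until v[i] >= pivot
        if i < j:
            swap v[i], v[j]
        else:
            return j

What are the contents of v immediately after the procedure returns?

pivot = v[0] = -8; i = -1, j = 8
j→5 (v[5]=-10≤-8), i→0 (v[0]=-8≥-8); i<j, swap → -10 -2 -5 -11 -3 -8 1 -1
j→3 (v[3]=-11≤-8), i→1 (v[1]=-2≥-8); i<j, swap → -10 -11 -5 -2 -3 -8 1 -1
j→1, i→2; i≥j, return j=1. v = -10 -11 -5 -2 -3 -8 1 -1

-10 -11 -5 -2 -3 -8 1 -1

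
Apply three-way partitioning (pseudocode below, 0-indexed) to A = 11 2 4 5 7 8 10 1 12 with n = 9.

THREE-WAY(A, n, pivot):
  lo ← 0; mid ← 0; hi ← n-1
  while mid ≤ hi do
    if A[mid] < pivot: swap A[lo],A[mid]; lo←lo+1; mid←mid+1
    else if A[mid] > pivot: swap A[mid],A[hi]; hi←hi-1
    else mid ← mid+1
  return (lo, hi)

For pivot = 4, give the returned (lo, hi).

pivot = 4; lo=0, mid=0, hi=8
A[mid]=11>4: swap A[0],A[8]; hi=7 → 12 2 4 5 7 8 10 1 11
A[mid]=12>4: swap A[0],A[7]; hi=6 → 1 2 4 5 7 8 10 12 11
A[mid]=1<4: swap A[0],A[0]; lo=1,mid=1 → 1 2 4 5 7 8 10 12 11
A[mid]=2<4: swap A[1],A[1]; lo=2,mid=2 → 1 2 4 5 7 8 10 12 11
A[mid]=4=4: mid=3
A[mid]=5>4: swap A[3],A[6]; hi=5 → 1 2 4 10 7 8 5 12 11
A[mid]=10>4: swap A[3],A[5]; hi=4 → 1 2 4 8 7 10 5 12 11
A[mid]=8>4: swap A[3],A[4]; hi=3 → 1 2 4 7 8 10 5 12 11
A[mid]=7>4: swap A[3],A[3]; hi=2 → 1 2 4 7 8 10 5 12 11
end: lo=2, hi=2; A = 1 2 4 7 8 10 5 12 11

(2, 2)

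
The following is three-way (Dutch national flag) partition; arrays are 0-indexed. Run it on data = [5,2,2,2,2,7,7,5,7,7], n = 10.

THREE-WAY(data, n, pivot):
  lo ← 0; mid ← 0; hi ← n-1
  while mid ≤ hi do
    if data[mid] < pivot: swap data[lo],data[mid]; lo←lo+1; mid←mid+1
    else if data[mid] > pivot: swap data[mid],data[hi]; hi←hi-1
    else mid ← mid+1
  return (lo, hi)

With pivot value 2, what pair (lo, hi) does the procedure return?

lo=0 mid=0 hi=9
5>2: swap(0,9), hi=8 ⇒ [7,2,2,2,2,7,7,5,7,5]
7>2: swap(0,8), hi=7 ⇒ [7,2,2,2,2,7,7,5,7,5]
7>2: swap(0,7), hi=6 ⇒ [5,2,2,2,2,7,7,7,7,5]
5>2: swap(0,6), hi=5 ⇒ [7,2,2,2,2,7,5,7,7,5]
7>2: swap(0,5), hi=4 ⇒ [7,2,2,2,2,7,5,7,7,5]
7>2: swap(0,4), hi=3 ⇒ [2,2,2,2,7,7,5,7,7,5]
2=2: mid=1
2=2: mid=2
2=2: mid=3
2=2: mid=4
done. lo=0 hi=3; data=[2,2,2,2,7,7,5,7,7,5]

(0, 3)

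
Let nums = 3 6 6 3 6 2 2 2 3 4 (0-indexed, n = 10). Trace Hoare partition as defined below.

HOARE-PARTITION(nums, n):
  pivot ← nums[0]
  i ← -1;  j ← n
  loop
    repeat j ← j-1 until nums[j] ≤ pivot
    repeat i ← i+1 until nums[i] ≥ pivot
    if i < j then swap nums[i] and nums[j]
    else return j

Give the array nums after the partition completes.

pivot = nums[0] = 3; i = -1, j = 10
j→8 (nums[8]=3≤3), i→0 (nums[0]=3≥3); i<j, swap → 3 6 6 3 6 2 2 2 3 4
j→7 (nums[7]=2≤3), i→1 (nums[1]=6≥3); i<j, swap → 3 2 6 3 6 2 2 6 3 4
j→6 (nums[6]=2≤3), i→2 (nums[2]=6≥3); i<j, swap → 3 2 2 3 6 2 6 6 3 4
j→5 (nums[5]=2≤3), i→3 (nums[3]=3≥3); i<j, swap → 3 2 2 2 6 3 6 6 3 4
j→3, i→4; i≥j, return j=3. nums = 3 2 2 2 6 3 6 6 3 4

3 2 2 2 6 3 6 6 3 4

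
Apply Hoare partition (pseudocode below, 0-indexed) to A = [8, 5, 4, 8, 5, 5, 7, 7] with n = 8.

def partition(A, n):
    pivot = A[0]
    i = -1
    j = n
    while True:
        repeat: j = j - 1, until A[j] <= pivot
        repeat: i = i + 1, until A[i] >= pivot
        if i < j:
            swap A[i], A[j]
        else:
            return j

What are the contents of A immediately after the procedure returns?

[7, 5, 4, 7, 5, 5, 8, 8]

pivot = A[0] = 8; i = -1, j = 8
j→7 (A[7]=7≤8), i→0 (A[0]=8≥8); i<j, swap → [7, 5, 4, 8, 5, 5, 7, 8]
j→6 (A[6]=7≤8), i→3 (A[3]=8≥8); i<j, swap → [7, 5, 4, 7, 5, 5, 8, 8]
j→5, i→6; i≥j, return j=5. A = [7, 5, 4, 7, 5, 5, 8, 8]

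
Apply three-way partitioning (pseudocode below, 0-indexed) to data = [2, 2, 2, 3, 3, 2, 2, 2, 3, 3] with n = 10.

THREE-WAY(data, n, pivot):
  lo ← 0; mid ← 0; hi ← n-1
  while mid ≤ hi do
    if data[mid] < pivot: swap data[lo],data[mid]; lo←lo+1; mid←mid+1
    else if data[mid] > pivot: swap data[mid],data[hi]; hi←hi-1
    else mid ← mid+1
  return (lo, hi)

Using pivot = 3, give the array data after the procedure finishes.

pivot = 3; lo=0, mid=0, hi=9
data[mid]=2<3: swap data[0],data[0]; lo=1,mid=1 → [2, 2, 2, 3, 3, 2, 2, 2, 3, 3]
data[mid]=2<3: swap data[1],data[1]; lo=2,mid=2 → [2, 2, 2, 3, 3, 2, 2, 2, 3, 3]
data[mid]=2<3: swap data[2],data[2]; lo=3,mid=3 → [2, 2, 2, 3, 3, 2, 2, 2, 3, 3]
data[mid]=3=3: mid=4
data[mid]=3=3: mid=5
data[mid]=2<3: swap data[3],data[5]; lo=4,mid=6 → [2, 2, 2, 2, 3, 3, 2, 2, 3, 3]
data[mid]=2<3: swap data[4],data[6]; lo=5,mid=7 → [2, 2, 2, 2, 2, 3, 3, 2, 3, 3]
data[mid]=2<3: swap data[5],data[7]; lo=6,mid=8 → [2, 2, 2, 2, 2, 2, 3, 3, 3, 3]
data[mid]=3=3: mid=9
data[mid]=3=3: mid=10
end: lo=6, hi=9; data = [2, 2, 2, 2, 2, 2, 3, 3, 3, 3]

[2, 2, 2, 2, 2, 2, 3, 3, 3, 3]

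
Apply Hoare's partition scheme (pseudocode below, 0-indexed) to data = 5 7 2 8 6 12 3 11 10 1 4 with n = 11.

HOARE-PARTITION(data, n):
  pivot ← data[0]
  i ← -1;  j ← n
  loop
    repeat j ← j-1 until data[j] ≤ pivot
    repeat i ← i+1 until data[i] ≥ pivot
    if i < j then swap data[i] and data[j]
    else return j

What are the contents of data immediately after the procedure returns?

4 1 2 3 6 12 8 11 10 7 5

pivot = data[0] = 5; i = -1, j = 11
j→10 (data[10]=4≤5), i→0 (data[0]=5≥5); i<j, swap → 4 7 2 8 6 12 3 11 10 1 5
j→9 (data[9]=1≤5), i→1 (data[1]=7≥5); i<j, swap → 4 1 2 8 6 12 3 11 10 7 5
j→6 (data[6]=3≤5), i→3 (data[3]=8≥5); i<j, swap → 4 1 2 3 6 12 8 11 10 7 5
j→3, i→4; i≥j, return j=3. data = 4 1 2 3 6 12 8 11 10 7 5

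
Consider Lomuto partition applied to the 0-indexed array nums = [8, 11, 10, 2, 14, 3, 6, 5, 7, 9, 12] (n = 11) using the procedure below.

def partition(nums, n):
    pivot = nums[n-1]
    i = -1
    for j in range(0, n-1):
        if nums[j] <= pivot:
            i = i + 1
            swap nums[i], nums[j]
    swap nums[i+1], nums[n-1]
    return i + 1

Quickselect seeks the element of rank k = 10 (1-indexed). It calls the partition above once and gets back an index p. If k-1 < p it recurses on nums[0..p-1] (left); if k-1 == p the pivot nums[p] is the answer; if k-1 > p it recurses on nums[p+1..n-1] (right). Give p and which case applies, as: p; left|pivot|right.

pivot = nums[10] = 12; i = -1
j=0: nums[0]=8 ≤ 12 → i=0, swap nums[0],nums[0] (no change) → [8, 11, 10, 2, 14, 3, 6, 5, 7, 9, 12]
j=1: nums[1]=11 ≤ 12 → i=1, swap nums[1],nums[1] (no change) → [8, 11, 10, 2, 14, 3, 6, 5, 7, 9, 12]
j=2: nums[2]=10 ≤ 12 → i=2, swap nums[2],nums[2] (no change) → [8, 11, 10, 2, 14, 3, 6, 5, 7, 9, 12]
j=3: nums[3]=2 ≤ 12 → i=3, swap nums[3],nums[3] (no change) → [8, 11, 10, 2, 14, 3, 6, 5, 7, 9, 12]
j=4: nums[4]=14 > 12 → no swap
j=5: nums[5]=3 ≤ 12 → i=4, swap nums[4],nums[5] → [8, 11, 10, 2, 3, 14, 6, 5, 7, 9, 12]
j=6: nums[6]=6 ≤ 12 → i=5, swap nums[5],nums[6] → [8, 11, 10, 2, 3, 6, 14, 5, 7, 9, 12]
j=7: nums[7]=5 ≤ 12 → i=6, swap nums[6],nums[7] → [8, 11, 10, 2, 3, 6, 5, 14, 7, 9, 12]
j=8: nums[8]=7 ≤ 12 → i=7, swap nums[7],nums[8] → [8, 11, 10, 2, 3, 6, 5, 7, 14, 9, 12]
j=9: nums[9]=9 ≤ 12 → i=8, swap nums[8],nums[9] → [8, 11, 10, 2, 3, 6, 5, 7, 9, 14, 12]
final swap nums[9],nums[10] → [8, 11, 10, 2, 3, 6, 5, 7, 9, 12, 14]; return 9
p = 9; k-1 = 9 == 9 ⇒ pivot

9; pivot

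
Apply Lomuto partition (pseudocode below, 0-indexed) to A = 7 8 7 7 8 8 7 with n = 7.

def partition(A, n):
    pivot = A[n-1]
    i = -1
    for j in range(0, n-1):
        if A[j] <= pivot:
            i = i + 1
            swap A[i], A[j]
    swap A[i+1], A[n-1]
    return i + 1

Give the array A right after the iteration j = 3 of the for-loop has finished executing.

pivot = A[6] = 7; i = -1
j=0: A[0]=7 ≤ 7 → i=0, swap A[0],A[0] (no change) → 7 8 7 7 8 8 7
j=1: A[1]=8 > 7 → no swap
j=2: A[2]=7 ≤ 7 → i=1, swap A[1],A[2] → 7 7 8 7 8 8 7
j=3: A[3]=7 ≤ 7 → i=2, swap A[2],A[3] → 7 7 7 8 8 8 7
(after j=3) A = 7 7 7 8 8 8 7

7 7 7 8 8 8 7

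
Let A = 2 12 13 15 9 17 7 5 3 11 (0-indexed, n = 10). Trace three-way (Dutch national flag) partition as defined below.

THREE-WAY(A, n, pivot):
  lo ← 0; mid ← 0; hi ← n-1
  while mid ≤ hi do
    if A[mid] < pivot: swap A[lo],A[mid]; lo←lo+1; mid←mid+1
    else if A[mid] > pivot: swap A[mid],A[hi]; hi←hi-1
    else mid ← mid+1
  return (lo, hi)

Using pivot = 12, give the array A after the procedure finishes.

pivot = 12; lo=0, mid=0, hi=9
A[mid]=2<12: swap A[0],A[0]; lo=1,mid=1 → 2 12 13 15 9 17 7 5 3 11
A[mid]=12=12: mid=2
A[mid]=13>12: swap A[2],A[9]; hi=8 → 2 12 11 15 9 17 7 5 3 13
A[mid]=11<12: swap A[1],A[2]; lo=2,mid=3 → 2 11 12 15 9 17 7 5 3 13
A[mid]=15>12: swap A[3],A[8]; hi=7 → 2 11 12 3 9 17 7 5 15 13
A[mid]=3<12: swap A[2],A[3]; lo=3,mid=4 → 2 11 3 12 9 17 7 5 15 13
A[mid]=9<12: swap A[3],A[4]; lo=4,mid=5 → 2 11 3 9 12 17 7 5 15 13
A[mid]=17>12: swap A[5],A[7]; hi=6 → 2 11 3 9 12 5 7 17 15 13
A[mid]=5<12: swap A[4],A[5]; lo=5,mid=6 → 2 11 3 9 5 12 7 17 15 13
A[mid]=7<12: swap A[5],A[6]; lo=6,mid=7 → 2 11 3 9 5 7 12 17 15 13
end: lo=6, hi=6; A = 2 11 3 9 5 7 12 17 15 13

2 11 3 9 5 7 12 17 15 13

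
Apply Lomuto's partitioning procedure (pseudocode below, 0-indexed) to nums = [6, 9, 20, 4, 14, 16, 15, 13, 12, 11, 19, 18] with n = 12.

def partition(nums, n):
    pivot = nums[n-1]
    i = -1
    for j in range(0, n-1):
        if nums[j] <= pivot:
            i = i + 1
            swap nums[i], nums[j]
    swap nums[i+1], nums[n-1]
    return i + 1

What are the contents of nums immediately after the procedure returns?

[6, 9, 4, 14, 16, 15, 13, 12, 11, 18, 19, 20]

pivot = nums[11] = 18; i = -1
j=0: nums[0]=6 ≤ 18 → i=0, swap nums[0],nums[0] (no change) → [6, 9, 20, 4, 14, 16, 15, 13, 12, 11, 19, 18]
j=1: nums[1]=9 ≤ 18 → i=1, swap nums[1],nums[1] (no change) → [6, 9, 20, 4, 14, 16, 15, 13, 12, 11, 19, 18]
j=2: nums[2]=20 > 18 → no swap
j=3: nums[3]=4 ≤ 18 → i=2, swap nums[2],nums[3] → [6, 9, 4, 20, 14, 16, 15, 13, 12, 11, 19, 18]
j=4: nums[4]=14 ≤ 18 → i=3, swap nums[3],nums[4] → [6, 9, 4, 14, 20, 16, 15, 13, 12, 11, 19, 18]
j=5: nums[5]=16 ≤ 18 → i=4, swap nums[4],nums[5] → [6, 9, 4, 14, 16, 20, 15, 13, 12, 11, 19, 18]
j=6: nums[6]=15 ≤ 18 → i=5, swap nums[5],nums[6] → [6, 9, 4, 14, 16, 15, 20, 13, 12, 11, 19, 18]
j=7: nums[7]=13 ≤ 18 → i=6, swap nums[6],nums[7] → [6, 9, 4, 14, 16, 15, 13, 20, 12, 11, 19, 18]
j=8: nums[8]=12 ≤ 18 → i=7, swap nums[7],nums[8] → [6, 9, 4, 14, 16, 15, 13, 12, 20, 11, 19, 18]
j=9: nums[9]=11 ≤ 18 → i=8, swap nums[8],nums[9] → [6, 9, 4, 14, 16, 15, 13, 12, 11, 20, 19, 18]
j=10: nums[10]=19 > 18 → no swap
final swap nums[9],nums[11] → [6, 9, 4, 14, 16, 15, 13, 12, 11, 18, 19, 20]; return 9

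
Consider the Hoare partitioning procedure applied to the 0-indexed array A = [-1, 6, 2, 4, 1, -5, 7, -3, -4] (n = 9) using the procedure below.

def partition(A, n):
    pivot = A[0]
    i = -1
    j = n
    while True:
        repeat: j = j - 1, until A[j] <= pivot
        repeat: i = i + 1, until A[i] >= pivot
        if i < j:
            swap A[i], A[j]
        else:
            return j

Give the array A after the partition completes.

[-4, -3, -5, 4, 1, 2, 7, 6, -1]

pivot=-1
j stops at 8 (-4), i stops at 0 (-1); swap ⇒ [-4, 6, 2, 4, 1, -5, 7, -3, -1]
j stops at 7 (-3), i stops at 1 (6); swap ⇒ [-4, -3, 2, 4, 1, -5, 7, 6, -1]
j stops at 5 (-5), i stops at 2 (2); swap ⇒ [-4, -3, -5, 4, 1, 2, 7, 6, -1]
j stops at 2, i stops at 3; i≥j ⇒ return 2. A=[-4, -3, -5, 4, 1, 2, 7, 6, -1]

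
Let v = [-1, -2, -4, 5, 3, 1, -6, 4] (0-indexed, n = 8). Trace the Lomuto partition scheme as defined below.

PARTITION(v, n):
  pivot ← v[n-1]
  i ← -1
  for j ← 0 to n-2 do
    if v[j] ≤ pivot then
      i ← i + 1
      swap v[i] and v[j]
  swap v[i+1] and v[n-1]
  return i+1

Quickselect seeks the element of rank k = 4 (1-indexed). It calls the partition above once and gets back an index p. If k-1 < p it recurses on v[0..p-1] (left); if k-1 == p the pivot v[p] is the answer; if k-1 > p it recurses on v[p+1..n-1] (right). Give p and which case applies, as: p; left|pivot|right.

pivot=4, i=-1
j=0: -1≤4, i=0, swap(0,0) ⇒ [-1, -2, -4, 5, 3, 1, -6, 4]
j=1: -2≤4, i=1, swap(1,1) ⇒ [-1, -2, -4, 5, 3, 1, -6, 4]
j=2: -4≤4, i=2, swap(2,2) ⇒ [-1, -2, -4, 5, 3, 1, -6, 4]
j=3: 5>4, skip
j=4: 3≤4, i=3, swap(3,4) ⇒ [-1, -2, -4, 3, 5, 1, -6, 4]
j=5: 1≤4, i=4, swap(4,5) ⇒ [-1, -2, -4, 3, 1, 5, -6, 4]
j=6: -6≤4, i=5, swap(5,6) ⇒ [-1, -2, -4, 3, 1, -6, 5, 4]
swap(6,7) ⇒ [-1, -2, -4, 3, 1, -6, 4, 5]; return 6
p = 6; k-1 = 3 < 6 ⇒ left

6; left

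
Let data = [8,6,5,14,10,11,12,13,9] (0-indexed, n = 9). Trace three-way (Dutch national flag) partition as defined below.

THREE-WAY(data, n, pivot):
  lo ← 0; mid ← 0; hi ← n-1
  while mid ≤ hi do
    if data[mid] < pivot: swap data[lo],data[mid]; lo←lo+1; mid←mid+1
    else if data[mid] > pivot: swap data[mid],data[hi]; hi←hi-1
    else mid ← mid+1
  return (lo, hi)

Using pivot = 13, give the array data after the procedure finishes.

[8,6,5,9,10,11,12,13,14]

pivot = 13; lo=0, mid=0, hi=8
data[mid]=8<13: swap data[0],data[0]; lo=1,mid=1 → [8,6,5,14,10,11,12,13,9]
data[mid]=6<13: swap data[1],data[1]; lo=2,mid=2 → [8,6,5,14,10,11,12,13,9]
data[mid]=5<13: swap data[2],data[2]; lo=3,mid=3 → [8,6,5,14,10,11,12,13,9]
data[mid]=14>13: swap data[3],data[8]; hi=7 → [8,6,5,9,10,11,12,13,14]
data[mid]=9<13: swap data[3],data[3]; lo=4,mid=4 → [8,6,5,9,10,11,12,13,14]
data[mid]=10<13: swap data[4],data[4]; lo=5,mid=5 → [8,6,5,9,10,11,12,13,14]
data[mid]=11<13: swap data[5],data[5]; lo=6,mid=6 → [8,6,5,9,10,11,12,13,14]
data[mid]=12<13: swap data[6],data[6]; lo=7,mid=7 → [8,6,5,9,10,11,12,13,14]
data[mid]=13=13: mid=8
end: lo=7, hi=7; data = [8,6,5,9,10,11,12,13,14]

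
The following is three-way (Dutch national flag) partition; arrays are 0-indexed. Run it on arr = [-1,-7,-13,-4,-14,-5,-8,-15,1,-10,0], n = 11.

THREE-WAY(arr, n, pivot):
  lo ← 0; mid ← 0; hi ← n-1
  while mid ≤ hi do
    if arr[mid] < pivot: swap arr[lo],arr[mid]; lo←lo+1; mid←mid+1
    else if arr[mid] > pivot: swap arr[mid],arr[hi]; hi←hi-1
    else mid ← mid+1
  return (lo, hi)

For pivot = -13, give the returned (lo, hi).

pivot = -13; lo=0, mid=0, hi=10
arr[mid]=-1>-13: swap arr[0],arr[10]; hi=9 → [0,-7,-13,-4,-14,-5,-8,-15,1,-10,-1]
arr[mid]=0>-13: swap arr[0],arr[9]; hi=8 → [-10,-7,-13,-4,-14,-5,-8,-15,1,0,-1]
arr[mid]=-10>-13: swap arr[0],arr[8]; hi=7 → [1,-7,-13,-4,-14,-5,-8,-15,-10,0,-1]
arr[mid]=1>-13: swap arr[0],arr[7]; hi=6 → [-15,-7,-13,-4,-14,-5,-8,1,-10,0,-1]
arr[mid]=-15<-13: swap arr[0],arr[0]; lo=1,mid=1 → [-15,-7,-13,-4,-14,-5,-8,1,-10,0,-1]
arr[mid]=-7>-13: swap arr[1],arr[6]; hi=5 → [-15,-8,-13,-4,-14,-5,-7,1,-10,0,-1]
arr[mid]=-8>-13: swap arr[1],arr[5]; hi=4 → [-15,-5,-13,-4,-14,-8,-7,1,-10,0,-1]
arr[mid]=-5>-13: swap arr[1],arr[4]; hi=3 → [-15,-14,-13,-4,-5,-8,-7,1,-10,0,-1]
arr[mid]=-14<-13: swap arr[1],arr[1]; lo=2,mid=2 → [-15,-14,-13,-4,-5,-8,-7,1,-10,0,-1]
arr[mid]=-13=-13: mid=3
arr[mid]=-4>-13: swap arr[3],arr[3]; hi=2 → [-15,-14,-13,-4,-5,-8,-7,1,-10,0,-1]
end: lo=2, hi=2; arr = [-15,-14,-13,-4,-5,-8,-7,1,-10,0,-1]

(2, 2)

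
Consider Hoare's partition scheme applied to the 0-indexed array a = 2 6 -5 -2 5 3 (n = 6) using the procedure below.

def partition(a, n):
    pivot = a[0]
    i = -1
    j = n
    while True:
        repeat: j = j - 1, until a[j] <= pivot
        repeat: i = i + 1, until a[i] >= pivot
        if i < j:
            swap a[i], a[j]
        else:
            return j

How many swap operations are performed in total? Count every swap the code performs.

2

pivot=2
j stops at 3 (-2), i stops at 0 (2); swap ⇒ -2 6 -5 2 5 3
j stops at 2 (-5), i stops at 1 (6); swap ⇒ -2 -5 6 2 5 3
j stops at 1, i stops at 2; i≥j ⇒ return 1. a=-2 -5 6 2 5 3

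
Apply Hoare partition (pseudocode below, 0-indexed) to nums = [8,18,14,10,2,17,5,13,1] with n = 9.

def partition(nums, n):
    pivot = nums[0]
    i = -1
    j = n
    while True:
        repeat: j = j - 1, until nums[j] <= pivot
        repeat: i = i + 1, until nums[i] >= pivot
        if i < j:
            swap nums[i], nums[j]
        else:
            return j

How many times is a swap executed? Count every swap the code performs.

pivot=8
j stops at 8 (1), i stops at 0 (8); swap ⇒ [1,18,14,10,2,17,5,13,8]
j stops at 6 (5), i stops at 1 (18); swap ⇒ [1,5,14,10,2,17,18,13,8]
j stops at 4 (2), i stops at 2 (14); swap ⇒ [1,5,2,10,14,17,18,13,8]
j stops at 2, i stops at 3; i≥j ⇒ return 2. nums=[1,5,2,10,14,17,18,13,8]

3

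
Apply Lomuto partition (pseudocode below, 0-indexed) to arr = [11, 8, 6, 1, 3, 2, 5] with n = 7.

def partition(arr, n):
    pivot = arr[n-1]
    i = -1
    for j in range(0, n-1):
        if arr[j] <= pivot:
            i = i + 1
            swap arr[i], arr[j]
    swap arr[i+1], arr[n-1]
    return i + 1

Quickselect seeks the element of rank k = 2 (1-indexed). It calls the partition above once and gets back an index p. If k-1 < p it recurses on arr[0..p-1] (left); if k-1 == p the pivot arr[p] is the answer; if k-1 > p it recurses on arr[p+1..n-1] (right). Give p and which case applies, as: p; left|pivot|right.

3; left

pivot=5, i=-1
j=0: 11>5, skip
j=1: 8>5, skip
j=2: 6>5, skip
j=3: 1≤5, i=0, swap(0,3) ⇒ [1, 8, 6, 11, 3, 2, 5]
j=4: 3≤5, i=1, swap(1,4) ⇒ [1, 3, 6, 11, 8, 2, 5]
j=5: 2≤5, i=2, swap(2,5) ⇒ [1, 3, 2, 11, 8, 6, 5]
swap(3,6) ⇒ [1, 3, 2, 5, 8, 6, 11]; return 3
p = 3; k-1 = 1 < 3 ⇒ left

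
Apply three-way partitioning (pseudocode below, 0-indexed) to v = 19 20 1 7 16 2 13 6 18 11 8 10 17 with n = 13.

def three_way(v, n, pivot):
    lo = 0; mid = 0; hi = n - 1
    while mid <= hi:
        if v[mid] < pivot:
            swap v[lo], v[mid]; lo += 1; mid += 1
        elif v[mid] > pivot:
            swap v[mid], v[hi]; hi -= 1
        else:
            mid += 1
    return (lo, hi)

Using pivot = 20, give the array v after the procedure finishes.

lo=0 mid=0 hi=12
19<20: swap(0,0), lo=1 mid=1 ⇒ 19 20 1 7 16 2 13 6 18 11 8 10 17
20=20: mid=2
1<20: swap(1,2), lo=2 mid=3 ⇒ 19 1 20 7 16 2 13 6 18 11 8 10 17
7<20: swap(2,3), lo=3 mid=4 ⇒ 19 1 7 20 16 2 13 6 18 11 8 10 17
16<20: swap(3,4), lo=4 mid=5 ⇒ 19 1 7 16 20 2 13 6 18 11 8 10 17
2<20: swap(4,5), lo=5 mid=6 ⇒ 19 1 7 16 2 20 13 6 18 11 8 10 17
13<20: swap(5,6), lo=6 mid=7 ⇒ 19 1 7 16 2 13 20 6 18 11 8 10 17
6<20: swap(6,7), lo=7 mid=8 ⇒ 19 1 7 16 2 13 6 20 18 11 8 10 17
18<20: swap(7,8), lo=8 mid=9 ⇒ 19 1 7 16 2 13 6 18 20 11 8 10 17
11<20: swap(8,9), lo=9 mid=10 ⇒ 19 1 7 16 2 13 6 18 11 20 8 10 17
8<20: swap(9,10), lo=10 mid=11 ⇒ 19 1 7 16 2 13 6 18 11 8 20 10 17
10<20: swap(10,11), lo=11 mid=12 ⇒ 19 1 7 16 2 13 6 18 11 8 10 20 17
17<20: swap(11,12), lo=12 mid=13 ⇒ 19 1 7 16 2 13 6 18 11 8 10 17 20
done. lo=12 hi=12; v=19 1 7 16 2 13 6 18 11 8 10 17 20

19 1 7 16 2 13 6 18 11 8 10 17 20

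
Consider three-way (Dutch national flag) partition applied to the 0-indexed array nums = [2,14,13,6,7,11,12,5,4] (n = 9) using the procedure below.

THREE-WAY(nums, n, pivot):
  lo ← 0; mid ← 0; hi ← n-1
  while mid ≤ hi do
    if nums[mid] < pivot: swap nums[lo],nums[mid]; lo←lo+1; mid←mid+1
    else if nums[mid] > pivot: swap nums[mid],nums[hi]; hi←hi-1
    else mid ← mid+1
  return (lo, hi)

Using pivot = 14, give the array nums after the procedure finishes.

[2,13,6,7,11,12,5,4,14]

pivot = 14; lo=0, mid=0, hi=8
nums[mid]=2<14: swap nums[0],nums[0]; lo=1,mid=1 → [2,14,13,6,7,11,12,5,4]
nums[mid]=14=14: mid=2
nums[mid]=13<14: swap nums[1],nums[2]; lo=2,mid=3 → [2,13,14,6,7,11,12,5,4]
nums[mid]=6<14: swap nums[2],nums[3]; lo=3,mid=4 → [2,13,6,14,7,11,12,5,4]
nums[mid]=7<14: swap nums[3],nums[4]; lo=4,mid=5 → [2,13,6,7,14,11,12,5,4]
nums[mid]=11<14: swap nums[4],nums[5]; lo=5,mid=6 → [2,13,6,7,11,14,12,5,4]
nums[mid]=12<14: swap nums[5],nums[6]; lo=6,mid=7 → [2,13,6,7,11,12,14,5,4]
nums[mid]=5<14: swap nums[6],nums[7]; lo=7,mid=8 → [2,13,6,7,11,12,5,14,4]
nums[mid]=4<14: swap nums[7],nums[8]; lo=8,mid=9 → [2,13,6,7,11,12,5,4,14]
end: lo=8, hi=8; nums = [2,13,6,7,11,12,5,4,14]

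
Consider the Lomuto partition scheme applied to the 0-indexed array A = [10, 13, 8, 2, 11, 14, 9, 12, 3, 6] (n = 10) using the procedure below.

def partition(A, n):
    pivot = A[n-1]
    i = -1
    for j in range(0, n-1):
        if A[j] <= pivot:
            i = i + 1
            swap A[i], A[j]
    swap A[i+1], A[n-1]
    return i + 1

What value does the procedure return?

pivot = A[9] = 6; i = -1
j=0: A[0]=10 > 6 → no swap
j=1: A[1]=13 > 6 → no swap
j=2: A[2]=8 > 6 → no swap
j=3: A[3]=2 ≤ 6 → i=0, swap A[0],A[3] → [2, 13, 8, 10, 11, 14, 9, 12, 3, 6]
j=4: A[4]=11 > 6 → no swap
j=5: A[5]=14 > 6 → no swap
j=6: A[6]=9 > 6 → no swap
j=7: A[7]=12 > 6 → no swap
j=8: A[8]=3 ≤ 6 → i=1, swap A[1],A[8] → [2, 3, 8, 10, 11, 14, 9, 12, 13, 6]
final swap A[2],A[9] → [2, 3, 6, 10, 11, 14, 9, 12, 13, 8]; return 2

2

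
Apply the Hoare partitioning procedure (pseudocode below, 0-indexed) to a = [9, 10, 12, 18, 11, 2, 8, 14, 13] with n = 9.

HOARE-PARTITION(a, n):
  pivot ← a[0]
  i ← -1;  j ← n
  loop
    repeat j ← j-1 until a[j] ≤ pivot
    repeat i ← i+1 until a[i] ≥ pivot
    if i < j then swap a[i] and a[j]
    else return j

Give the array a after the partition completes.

[8, 2, 12, 18, 11, 10, 9, 14, 13]

pivot=9
j stops at 6 (8), i stops at 0 (9); swap ⇒ [8, 10, 12, 18, 11, 2, 9, 14, 13]
j stops at 5 (2), i stops at 1 (10); swap ⇒ [8, 2, 12, 18, 11, 10, 9, 14, 13]
j stops at 1, i stops at 2; i≥j ⇒ return 1. a=[8, 2, 12, 18, 11, 10, 9, 14, 13]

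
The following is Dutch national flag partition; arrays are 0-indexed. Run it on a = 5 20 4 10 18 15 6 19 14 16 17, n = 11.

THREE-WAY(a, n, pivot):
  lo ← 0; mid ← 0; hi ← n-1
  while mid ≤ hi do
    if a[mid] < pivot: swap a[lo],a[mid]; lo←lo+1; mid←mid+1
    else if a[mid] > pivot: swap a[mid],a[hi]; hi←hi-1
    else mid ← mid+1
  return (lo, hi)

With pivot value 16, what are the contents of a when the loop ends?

pivot = 16; lo=0, mid=0, hi=10
a[mid]=5<16: swap a[0],a[0]; lo=1,mid=1 → 5 20 4 10 18 15 6 19 14 16 17
a[mid]=20>16: swap a[1],a[10]; hi=9 → 5 17 4 10 18 15 6 19 14 16 20
a[mid]=17>16: swap a[1],a[9]; hi=8 → 5 16 4 10 18 15 6 19 14 17 20
a[mid]=16=16: mid=2
a[mid]=4<16: swap a[1],a[2]; lo=2,mid=3 → 5 4 16 10 18 15 6 19 14 17 20
a[mid]=10<16: swap a[2],a[3]; lo=3,mid=4 → 5 4 10 16 18 15 6 19 14 17 20
a[mid]=18>16: swap a[4],a[8]; hi=7 → 5 4 10 16 14 15 6 19 18 17 20
a[mid]=14<16: swap a[3],a[4]; lo=4,mid=5 → 5 4 10 14 16 15 6 19 18 17 20
a[mid]=15<16: swap a[4],a[5]; lo=5,mid=6 → 5 4 10 14 15 16 6 19 18 17 20
a[mid]=6<16: swap a[5],a[6]; lo=6,mid=7 → 5 4 10 14 15 6 16 19 18 17 20
a[mid]=19>16: swap a[7],a[7]; hi=6 → 5 4 10 14 15 6 16 19 18 17 20
end: lo=6, hi=6; a = 5 4 10 14 15 6 16 19 18 17 20

5 4 10 14 15 6 16 19 18 17 20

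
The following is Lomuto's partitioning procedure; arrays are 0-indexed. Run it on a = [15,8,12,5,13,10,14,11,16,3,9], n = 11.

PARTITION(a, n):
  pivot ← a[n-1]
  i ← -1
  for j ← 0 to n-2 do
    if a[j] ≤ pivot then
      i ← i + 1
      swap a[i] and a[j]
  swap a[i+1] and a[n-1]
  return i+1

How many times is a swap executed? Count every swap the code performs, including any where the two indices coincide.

4

pivot=9, i=-1
j=0: 15>9, skip
j=1: 8≤9, i=0, swap(0,1) ⇒ [8,15,12,5,13,10,14,11,16,3,9]
j=2: 12>9, skip
j=3: 5≤9, i=1, swap(1,3) ⇒ [8,5,12,15,13,10,14,11,16,3,9]
j=4: 13>9, skip
j=5: 10>9, skip
j=6: 14>9, skip
j=7: 11>9, skip
j=8: 16>9, skip
j=9: 3≤9, i=2, swap(2,9) ⇒ [8,5,3,15,13,10,14,11,16,12,9]
swap(3,10) ⇒ [8,5,3,9,13,10,14,11,16,12,15]; return 3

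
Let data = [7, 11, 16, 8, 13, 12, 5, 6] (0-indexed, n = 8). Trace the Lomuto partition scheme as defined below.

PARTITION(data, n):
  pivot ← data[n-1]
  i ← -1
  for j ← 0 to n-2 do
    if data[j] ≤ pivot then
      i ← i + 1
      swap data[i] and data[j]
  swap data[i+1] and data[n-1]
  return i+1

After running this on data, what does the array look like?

pivot=6, i=-1
j=0: 7>6, skip
j=1: 11>6, skip
j=2: 16>6, skip
j=3: 8>6, skip
j=4: 13>6, skip
j=5: 12>6, skip
j=6: 5≤6, i=0, swap(0,6) ⇒ [5, 11, 16, 8, 13, 12, 7, 6]
swap(1,7) ⇒ [5, 6, 16, 8, 13, 12, 7, 11]; return 1

[5, 6, 16, 8, 13, 12, 7, 11]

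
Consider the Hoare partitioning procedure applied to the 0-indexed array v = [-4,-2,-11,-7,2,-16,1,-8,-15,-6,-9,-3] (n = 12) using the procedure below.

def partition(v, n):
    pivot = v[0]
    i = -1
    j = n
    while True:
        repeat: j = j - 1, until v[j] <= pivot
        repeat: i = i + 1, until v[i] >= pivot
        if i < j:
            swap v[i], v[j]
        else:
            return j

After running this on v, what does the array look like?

pivot = v[0] = -4; i = -1, j = 12
j→10 (v[10]=-9≤-4), i→0 (v[0]=-4≥-4); i<j, swap → [-9,-2,-11,-7,2,-16,1,-8,-15,-6,-4,-3]
j→9 (v[9]=-6≤-4), i→1 (v[1]=-2≥-4); i<j, swap → [-9,-6,-11,-7,2,-16,1,-8,-15,-2,-4,-3]
j→8 (v[8]=-15≤-4), i→4 (v[4]=2≥-4); i<j, swap → [-9,-6,-11,-7,-15,-16,1,-8,2,-2,-4,-3]
j→7 (v[7]=-8≤-4), i→6 (v[6]=1≥-4); i<j, swap → [-9,-6,-11,-7,-15,-16,-8,1,2,-2,-4,-3]
j→6, i→7; i≥j, return j=6. v = [-9,-6,-11,-7,-15,-16,-8,1,2,-2,-4,-3]

[-9,-6,-11,-7,-15,-16,-8,1,2,-2,-4,-3]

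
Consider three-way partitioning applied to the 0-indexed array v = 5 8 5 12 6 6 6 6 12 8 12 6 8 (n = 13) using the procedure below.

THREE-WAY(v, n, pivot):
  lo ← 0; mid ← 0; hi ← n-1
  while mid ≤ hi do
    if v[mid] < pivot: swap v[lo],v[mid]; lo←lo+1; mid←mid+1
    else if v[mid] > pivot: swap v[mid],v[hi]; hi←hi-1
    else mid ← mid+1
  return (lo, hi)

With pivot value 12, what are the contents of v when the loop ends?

5 8 5 6 6 6 6 8 6 8 12 12 12

lo=0 mid=0 hi=12
5<12: swap(0,0), lo=1 mid=1 ⇒ 5 8 5 12 6 6 6 6 12 8 12 6 8
8<12: swap(1,1), lo=2 mid=2 ⇒ 5 8 5 12 6 6 6 6 12 8 12 6 8
5<12: swap(2,2), lo=3 mid=3 ⇒ 5 8 5 12 6 6 6 6 12 8 12 6 8
12=12: mid=4
6<12: swap(3,4), lo=4 mid=5 ⇒ 5 8 5 6 12 6 6 6 12 8 12 6 8
6<12: swap(4,5), lo=5 mid=6 ⇒ 5 8 5 6 6 12 6 6 12 8 12 6 8
6<12: swap(5,6), lo=6 mid=7 ⇒ 5 8 5 6 6 6 12 6 12 8 12 6 8
6<12: swap(6,7), lo=7 mid=8 ⇒ 5 8 5 6 6 6 6 12 12 8 12 6 8
12=12: mid=9
8<12: swap(7,9), lo=8 mid=10 ⇒ 5 8 5 6 6 6 6 8 12 12 12 6 8
12=12: mid=11
6<12: swap(8,11), lo=9 mid=12 ⇒ 5 8 5 6 6 6 6 8 6 12 12 12 8
8<12: swap(9,12), lo=10 mid=13 ⇒ 5 8 5 6 6 6 6 8 6 8 12 12 12
done. lo=10 hi=12; v=5 8 5 6 6 6 6 8 6 8 12 12 12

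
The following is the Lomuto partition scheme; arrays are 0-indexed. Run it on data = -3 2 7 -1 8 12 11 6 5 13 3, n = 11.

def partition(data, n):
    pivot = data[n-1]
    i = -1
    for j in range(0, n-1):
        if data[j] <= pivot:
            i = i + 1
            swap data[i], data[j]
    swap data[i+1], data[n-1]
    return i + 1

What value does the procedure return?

pivot = data[10] = 3; i = -1
j=0: data[0]=-3 ≤ 3 → i=0, swap data[0],data[0] (no change) → -3 2 7 -1 8 12 11 6 5 13 3
j=1: data[1]=2 ≤ 3 → i=1, swap data[1],data[1] (no change) → -3 2 7 -1 8 12 11 6 5 13 3
j=2: data[2]=7 > 3 → no swap
j=3: data[3]=-1 ≤ 3 → i=2, swap data[2],data[3] → -3 2 -1 7 8 12 11 6 5 13 3
j=4: data[4]=8 > 3 → no swap
j=5: data[5]=12 > 3 → no swap
j=6: data[6]=11 > 3 → no swap
j=7: data[7]=6 > 3 → no swap
j=8: data[8]=5 > 3 → no swap
j=9: data[9]=13 > 3 → no swap
final swap data[3],data[10] → -3 2 -1 3 8 12 11 6 5 13 7; return 3

3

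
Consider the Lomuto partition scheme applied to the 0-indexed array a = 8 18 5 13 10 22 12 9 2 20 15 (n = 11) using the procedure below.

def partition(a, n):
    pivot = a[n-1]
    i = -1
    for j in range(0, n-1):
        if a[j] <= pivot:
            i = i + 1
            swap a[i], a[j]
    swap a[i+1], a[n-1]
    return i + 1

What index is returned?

7

pivot = a[10] = 15; i = -1
j=0: a[0]=8 ≤ 15 → i=0, swap a[0],a[0] (no change) → 8 18 5 13 10 22 12 9 2 20 15
j=1: a[1]=18 > 15 → no swap
j=2: a[2]=5 ≤ 15 → i=1, swap a[1],a[2] → 8 5 18 13 10 22 12 9 2 20 15
j=3: a[3]=13 ≤ 15 → i=2, swap a[2],a[3] → 8 5 13 18 10 22 12 9 2 20 15
j=4: a[4]=10 ≤ 15 → i=3, swap a[3],a[4] → 8 5 13 10 18 22 12 9 2 20 15
j=5: a[5]=22 > 15 → no swap
j=6: a[6]=12 ≤ 15 → i=4, swap a[4],a[6] → 8 5 13 10 12 22 18 9 2 20 15
j=7: a[7]=9 ≤ 15 → i=5, swap a[5],a[7] → 8 5 13 10 12 9 18 22 2 20 15
j=8: a[8]=2 ≤ 15 → i=6, swap a[6],a[8] → 8 5 13 10 12 9 2 22 18 20 15
j=9: a[9]=20 > 15 → no swap
final swap a[7],a[10] → 8 5 13 10 12 9 2 15 18 20 22; return 7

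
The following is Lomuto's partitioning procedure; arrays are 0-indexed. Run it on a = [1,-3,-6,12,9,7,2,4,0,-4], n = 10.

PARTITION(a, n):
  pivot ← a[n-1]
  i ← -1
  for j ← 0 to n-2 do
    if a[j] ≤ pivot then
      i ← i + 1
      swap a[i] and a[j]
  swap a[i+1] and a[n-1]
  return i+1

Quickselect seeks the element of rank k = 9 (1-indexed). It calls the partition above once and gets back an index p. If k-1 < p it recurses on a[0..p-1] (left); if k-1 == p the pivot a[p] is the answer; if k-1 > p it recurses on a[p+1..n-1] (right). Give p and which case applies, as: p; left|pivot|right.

pivot = a[9] = -4; i = -1
j=0: a[0]=1 > -4 → no swap
j=1: a[1]=-3 > -4 → no swap
j=2: a[2]=-6 ≤ -4 → i=0, swap a[0],a[2] → [-6,-3,1,12,9,7,2,4,0,-4]
j=3: a[3]=12 > -4 → no swap
j=4: a[4]=9 > -4 → no swap
j=5: a[5]=7 > -4 → no swap
j=6: a[6]=2 > -4 → no swap
j=7: a[7]=4 > -4 → no swap
j=8: a[8]=0 > -4 → no swap
final swap a[1],a[9] → [-6,-4,1,12,9,7,2,4,0,-3]; return 1
p = 1; k-1 = 8 > 1 ⇒ right

1; right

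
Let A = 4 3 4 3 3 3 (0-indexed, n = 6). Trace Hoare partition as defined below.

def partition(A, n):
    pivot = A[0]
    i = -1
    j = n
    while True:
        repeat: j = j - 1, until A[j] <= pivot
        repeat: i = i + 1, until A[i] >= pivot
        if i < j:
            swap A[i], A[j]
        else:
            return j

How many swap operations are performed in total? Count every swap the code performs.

2

pivot = A[0] = 4; i = -1, j = 6
j→5 (A[5]=3≤4), i→0 (A[0]=4≥4); i<j, swap → 3 3 4 3 3 4
j→4 (A[4]=3≤4), i→2 (A[2]=4≥4); i<j, swap → 3 3 3 3 4 4
j→3, i→4; i≥j, return j=3. A = 3 3 3 3 4 4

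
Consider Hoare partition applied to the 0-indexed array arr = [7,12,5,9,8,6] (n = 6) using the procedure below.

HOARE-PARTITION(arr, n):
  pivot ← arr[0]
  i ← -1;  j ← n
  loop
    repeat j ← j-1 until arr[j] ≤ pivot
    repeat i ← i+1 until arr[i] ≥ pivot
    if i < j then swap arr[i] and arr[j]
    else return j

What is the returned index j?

1

pivot = arr[0] = 7; i = -1, j = 6
j→5 (arr[5]=6≤7), i→0 (arr[0]=7≥7); i<j, swap → [6,12,5,9,8,7]
j→2 (arr[2]=5≤7), i→1 (arr[1]=12≥7); i<j, swap → [6,5,12,9,8,7]
j→1, i→2; i≥j, return j=1. arr = [6,5,12,9,8,7]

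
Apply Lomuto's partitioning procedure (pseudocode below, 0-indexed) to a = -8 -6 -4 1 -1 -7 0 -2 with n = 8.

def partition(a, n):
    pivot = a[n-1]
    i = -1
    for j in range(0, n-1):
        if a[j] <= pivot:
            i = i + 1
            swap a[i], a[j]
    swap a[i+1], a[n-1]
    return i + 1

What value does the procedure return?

4

pivot=-2, i=-1
j=0: -8≤-2, i=0, swap(0,0) ⇒ -8 -6 -4 1 -1 -7 0 -2
j=1: -6≤-2, i=1, swap(1,1) ⇒ -8 -6 -4 1 -1 -7 0 -2
j=2: -4≤-2, i=2, swap(2,2) ⇒ -8 -6 -4 1 -1 -7 0 -2
j=3: 1>-2, skip
j=4: -1>-2, skip
j=5: -7≤-2, i=3, swap(3,5) ⇒ -8 -6 -4 -7 -1 1 0 -2
j=6: 0>-2, skip
swap(4,7) ⇒ -8 -6 -4 -7 -2 1 0 -1; return 4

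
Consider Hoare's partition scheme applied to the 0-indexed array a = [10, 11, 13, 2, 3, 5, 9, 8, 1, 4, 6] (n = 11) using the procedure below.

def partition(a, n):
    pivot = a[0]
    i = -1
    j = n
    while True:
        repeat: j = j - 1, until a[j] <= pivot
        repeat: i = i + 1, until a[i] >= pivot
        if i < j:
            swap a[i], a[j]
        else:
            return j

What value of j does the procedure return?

pivot=10
j stops at 10 (6), i stops at 0 (10); swap ⇒ [6, 11, 13, 2, 3, 5, 9, 8, 1, 4, 10]
j stops at 9 (4), i stops at 1 (11); swap ⇒ [6, 4, 13, 2, 3, 5, 9, 8, 1, 11, 10]
j stops at 8 (1), i stops at 2 (13); swap ⇒ [6, 4, 1, 2, 3, 5, 9, 8, 13, 11, 10]
j stops at 7, i stops at 8; i≥j ⇒ return 7. a=[6, 4, 1, 2, 3, 5, 9, 8, 13, 11, 10]

7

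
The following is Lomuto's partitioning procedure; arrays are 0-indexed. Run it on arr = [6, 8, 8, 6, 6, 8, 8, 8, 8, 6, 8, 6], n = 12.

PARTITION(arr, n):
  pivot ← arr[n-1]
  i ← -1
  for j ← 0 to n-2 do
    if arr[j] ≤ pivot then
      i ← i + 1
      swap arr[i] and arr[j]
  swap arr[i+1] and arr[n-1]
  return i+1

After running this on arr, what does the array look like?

pivot=6, i=-1
j=0: 6≤6, i=0, swap(0,0) ⇒ [6, 8, 8, 6, 6, 8, 8, 8, 8, 6, 8, 6]
j=1: 8>6, skip
j=2: 8>6, skip
j=3: 6≤6, i=1, swap(1,3) ⇒ [6, 6, 8, 8, 6, 8, 8, 8, 8, 6, 8, 6]
j=4: 6≤6, i=2, swap(2,4) ⇒ [6, 6, 6, 8, 8, 8, 8, 8, 8, 6, 8, 6]
j=5: 8>6, skip
j=6: 8>6, skip
j=7: 8>6, skip
j=8: 8>6, skip
j=9: 6≤6, i=3, swap(3,9) ⇒ [6, 6, 6, 6, 8, 8, 8, 8, 8, 8, 8, 6]
j=10: 8>6, skip
swap(4,11) ⇒ [6, 6, 6, 6, 6, 8, 8, 8, 8, 8, 8, 8]; return 4

[6, 6, 6, 6, 6, 8, 8, 8, 8, 8, 8, 8]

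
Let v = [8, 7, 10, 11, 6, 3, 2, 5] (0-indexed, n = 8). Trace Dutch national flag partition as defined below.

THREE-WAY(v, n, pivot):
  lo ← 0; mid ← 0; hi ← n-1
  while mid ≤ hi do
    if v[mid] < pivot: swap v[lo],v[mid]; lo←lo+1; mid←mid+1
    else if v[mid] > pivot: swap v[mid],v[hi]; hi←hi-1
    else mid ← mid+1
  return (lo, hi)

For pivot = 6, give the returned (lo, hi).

lo=0 mid=0 hi=7
8>6: swap(0,7), hi=6 ⇒ [5, 7, 10, 11, 6, 3, 2, 8]
5<6: swap(0,0), lo=1 mid=1 ⇒ [5, 7, 10, 11, 6, 3, 2, 8]
7>6: swap(1,6), hi=5 ⇒ [5, 2, 10, 11, 6, 3, 7, 8]
2<6: swap(1,1), lo=2 mid=2 ⇒ [5, 2, 10, 11, 6, 3, 7, 8]
10>6: swap(2,5), hi=4 ⇒ [5, 2, 3, 11, 6, 10, 7, 8]
3<6: swap(2,2), lo=3 mid=3 ⇒ [5, 2, 3, 11, 6, 10, 7, 8]
11>6: swap(3,4), hi=3 ⇒ [5, 2, 3, 6, 11, 10, 7, 8]
6=6: mid=4
done. lo=3 hi=3; v=[5, 2, 3, 6, 11, 10, 7, 8]

(3, 3)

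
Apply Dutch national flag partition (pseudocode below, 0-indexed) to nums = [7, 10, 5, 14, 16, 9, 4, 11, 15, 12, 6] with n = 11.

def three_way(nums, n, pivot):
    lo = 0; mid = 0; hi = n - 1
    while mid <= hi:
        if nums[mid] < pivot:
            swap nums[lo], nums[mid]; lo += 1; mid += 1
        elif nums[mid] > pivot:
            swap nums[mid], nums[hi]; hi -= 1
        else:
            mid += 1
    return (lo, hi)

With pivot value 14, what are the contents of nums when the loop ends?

pivot = 14; lo=0, mid=0, hi=10
nums[mid]=7<14: swap nums[0],nums[0]; lo=1,mid=1 → [7, 10, 5, 14, 16, 9, 4, 11, 15, 12, 6]
nums[mid]=10<14: swap nums[1],nums[1]; lo=2,mid=2 → [7, 10, 5, 14, 16, 9, 4, 11, 15, 12, 6]
nums[mid]=5<14: swap nums[2],nums[2]; lo=3,mid=3 → [7, 10, 5, 14, 16, 9, 4, 11, 15, 12, 6]
nums[mid]=14=14: mid=4
nums[mid]=16>14: swap nums[4],nums[10]; hi=9 → [7, 10, 5, 14, 6, 9, 4, 11, 15, 12, 16]
nums[mid]=6<14: swap nums[3],nums[4]; lo=4,mid=5 → [7, 10, 5, 6, 14, 9, 4, 11, 15, 12, 16]
nums[mid]=9<14: swap nums[4],nums[5]; lo=5,mid=6 → [7, 10, 5, 6, 9, 14, 4, 11, 15, 12, 16]
nums[mid]=4<14: swap nums[5],nums[6]; lo=6,mid=7 → [7, 10, 5, 6, 9, 4, 14, 11, 15, 12, 16]
nums[mid]=11<14: swap nums[6],nums[7]; lo=7,mid=8 → [7, 10, 5, 6, 9, 4, 11, 14, 15, 12, 16]
nums[mid]=15>14: swap nums[8],nums[9]; hi=8 → [7, 10, 5, 6, 9, 4, 11, 14, 12, 15, 16]
nums[mid]=12<14: swap nums[7],nums[8]; lo=8,mid=9 → [7, 10, 5, 6, 9, 4, 11, 12, 14, 15, 16]
end: lo=8, hi=8; nums = [7, 10, 5, 6, 9, 4, 11, 12, 14, 15, 16]

[7, 10, 5, 6, 9, 4, 11, 12, 14, 15, 16]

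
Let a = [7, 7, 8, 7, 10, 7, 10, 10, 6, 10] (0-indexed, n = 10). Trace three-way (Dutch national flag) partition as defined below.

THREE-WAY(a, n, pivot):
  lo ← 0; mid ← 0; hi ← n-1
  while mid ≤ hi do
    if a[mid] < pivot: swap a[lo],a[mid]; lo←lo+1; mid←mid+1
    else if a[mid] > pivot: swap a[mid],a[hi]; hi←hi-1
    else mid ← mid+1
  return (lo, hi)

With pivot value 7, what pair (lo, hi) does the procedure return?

(1, 4)

pivot = 7; lo=0, mid=0, hi=9
a[mid]=7=7: mid=1
a[mid]=7=7: mid=2
a[mid]=8>7: swap a[2],a[9]; hi=8 → [7, 7, 10, 7, 10, 7, 10, 10, 6, 8]
a[mid]=10>7: swap a[2],a[8]; hi=7 → [7, 7, 6, 7, 10, 7, 10, 10, 10, 8]
a[mid]=6<7: swap a[0],a[2]; lo=1,mid=3 → [6, 7, 7, 7, 10, 7, 10, 10, 10, 8]
a[mid]=7=7: mid=4
a[mid]=10>7: swap a[4],a[7]; hi=6 → [6, 7, 7, 7, 10, 7, 10, 10, 10, 8]
a[mid]=10>7: swap a[4],a[6]; hi=5 → [6, 7, 7, 7, 10, 7, 10, 10, 10, 8]
a[mid]=10>7: swap a[4],a[5]; hi=4 → [6, 7, 7, 7, 7, 10, 10, 10, 10, 8]
a[mid]=7=7: mid=5
end: lo=1, hi=4; a = [6, 7, 7, 7, 7, 10, 10, 10, 10, 8]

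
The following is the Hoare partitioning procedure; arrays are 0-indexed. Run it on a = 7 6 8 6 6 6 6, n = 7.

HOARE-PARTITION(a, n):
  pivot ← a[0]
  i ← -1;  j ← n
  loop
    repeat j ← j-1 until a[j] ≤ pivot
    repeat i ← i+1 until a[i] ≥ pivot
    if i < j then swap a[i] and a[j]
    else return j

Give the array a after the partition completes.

6 6 6 6 6 8 7

pivot = a[0] = 7; i = -1, j = 7
j→6 (a[6]=6≤7), i→0 (a[0]=7≥7); i<j, swap → 6 6 8 6 6 6 7
j→5 (a[5]=6≤7), i→2 (a[2]=8≥7); i<j, swap → 6 6 6 6 6 8 7
j→4, i→5; i≥j, return j=4. a = 6 6 6 6 6 8 7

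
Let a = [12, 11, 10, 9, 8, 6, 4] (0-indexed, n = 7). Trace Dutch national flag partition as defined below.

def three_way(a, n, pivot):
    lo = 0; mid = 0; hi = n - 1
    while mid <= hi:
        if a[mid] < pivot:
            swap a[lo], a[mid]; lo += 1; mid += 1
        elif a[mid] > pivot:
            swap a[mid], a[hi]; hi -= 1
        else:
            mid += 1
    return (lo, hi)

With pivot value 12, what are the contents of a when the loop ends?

pivot = 12; lo=0, mid=0, hi=6
a[mid]=12=12: mid=1
a[mid]=11<12: swap a[0],a[1]; lo=1,mid=2 → [11, 12, 10, 9, 8, 6, 4]
a[mid]=10<12: swap a[1],a[2]; lo=2,mid=3 → [11, 10, 12, 9, 8, 6, 4]
a[mid]=9<12: swap a[2],a[3]; lo=3,mid=4 → [11, 10, 9, 12, 8, 6, 4]
a[mid]=8<12: swap a[3],a[4]; lo=4,mid=5 → [11, 10, 9, 8, 12, 6, 4]
a[mid]=6<12: swap a[4],a[5]; lo=5,mid=6 → [11, 10, 9, 8, 6, 12, 4]
a[mid]=4<12: swap a[5],a[6]; lo=6,mid=7 → [11, 10, 9, 8, 6, 4, 12]
end: lo=6, hi=6; a = [11, 10, 9, 8, 6, 4, 12]

[11, 10, 9, 8, 6, 4, 12]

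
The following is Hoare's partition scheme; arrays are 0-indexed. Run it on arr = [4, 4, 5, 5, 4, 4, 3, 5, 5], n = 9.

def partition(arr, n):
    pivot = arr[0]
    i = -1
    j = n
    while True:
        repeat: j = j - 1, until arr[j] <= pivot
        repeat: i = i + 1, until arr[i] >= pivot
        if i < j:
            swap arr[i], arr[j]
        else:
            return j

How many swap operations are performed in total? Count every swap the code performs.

3

pivot = arr[0] = 4; i = -1, j = 9
j→6 (arr[6]=3≤4), i→0 (arr[0]=4≥4); i<j, swap → [3, 4, 5, 5, 4, 4, 4, 5, 5]
j→5 (arr[5]=4≤4), i→1 (arr[1]=4≥4); i<j, swap → [3, 4, 5, 5, 4, 4, 4, 5, 5]
j→4 (arr[4]=4≤4), i→2 (arr[2]=5≥4); i<j, swap → [3, 4, 4, 5, 5, 4, 4, 5, 5]
j→2, i→3; i≥j, return j=2. arr = [3, 4, 4, 5, 5, 4, 4, 5, 5]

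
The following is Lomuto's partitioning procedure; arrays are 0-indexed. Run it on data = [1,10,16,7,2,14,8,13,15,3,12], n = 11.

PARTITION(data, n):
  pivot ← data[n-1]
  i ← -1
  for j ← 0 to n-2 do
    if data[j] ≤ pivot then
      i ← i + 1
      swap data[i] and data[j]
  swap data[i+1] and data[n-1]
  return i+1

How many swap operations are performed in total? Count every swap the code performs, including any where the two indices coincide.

7

pivot=12, i=-1
j=0: 1≤12, i=0, swap(0,0) ⇒ [1,10,16,7,2,14,8,13,15,3,12]
j=1: 10≤12, i=1, swap(1,1) ⇒ [1,10,16,7,2,14,8,13,15,3,12]
j=2: 16>12, skip
j=3: 7≤12, i=2, swap(2,3) ⇒ [1,10,7,16,2,14,8,13,15,3,12]
j=4: 2≤12, i=3, swap(3,4) ⇒ [1,10,7,2,16,14,8,13,15,3,12]
j=5: 14>12, skip
j=6: 8≤12, i=4, swap(4,6) ⇒ [1,10,7,2,8,14,16,13,15,3,12]
j=7: 13>12, skip
j=8: 15>12, skip
j=9: 3≤12, i=5, swap(5,9) ⇒ [1,10,7,2,8,3,16,13,15,14,12]
swap(6,10) ⇒ [1,10,7,2,8,3,12,13,15,14,16]; return 6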